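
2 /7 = 0.29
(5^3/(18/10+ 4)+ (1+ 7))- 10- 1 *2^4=103/29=3.55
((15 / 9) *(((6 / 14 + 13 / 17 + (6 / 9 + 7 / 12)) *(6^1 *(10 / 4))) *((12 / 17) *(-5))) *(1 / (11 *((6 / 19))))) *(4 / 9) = -5524250 / 200277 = -27.58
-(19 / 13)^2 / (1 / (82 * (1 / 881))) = -29602 / 148889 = -0.20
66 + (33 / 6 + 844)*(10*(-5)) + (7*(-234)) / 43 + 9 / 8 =-14601413 / 344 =-42445.97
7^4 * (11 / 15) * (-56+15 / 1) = -1082851 / 15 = -72190.07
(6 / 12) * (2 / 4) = 1 / 4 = 0.25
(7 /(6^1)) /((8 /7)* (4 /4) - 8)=-49 /288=-0.17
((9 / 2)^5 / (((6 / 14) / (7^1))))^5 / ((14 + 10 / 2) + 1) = 834520217406810680181772387107 / 671088640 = 1243532027910367667945.88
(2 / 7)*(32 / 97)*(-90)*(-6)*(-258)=-8916480 / 679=-13131.78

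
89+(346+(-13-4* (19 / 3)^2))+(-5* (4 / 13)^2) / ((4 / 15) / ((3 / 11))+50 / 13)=43163222 / 165087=261.46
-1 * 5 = -5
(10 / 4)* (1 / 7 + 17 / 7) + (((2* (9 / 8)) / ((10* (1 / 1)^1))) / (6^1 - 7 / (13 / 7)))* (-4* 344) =-134343 / 1015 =-132.36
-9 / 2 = -4.50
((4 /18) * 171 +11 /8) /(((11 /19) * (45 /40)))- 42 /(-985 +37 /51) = 60.50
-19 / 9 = -2.11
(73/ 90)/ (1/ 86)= 3139/ 45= 69.76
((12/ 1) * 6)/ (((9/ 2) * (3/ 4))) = 64/ 3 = 21.33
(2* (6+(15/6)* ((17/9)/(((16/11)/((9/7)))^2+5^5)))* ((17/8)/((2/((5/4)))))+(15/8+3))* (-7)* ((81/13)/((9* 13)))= -2571738065379/331409475904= -7.76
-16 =-16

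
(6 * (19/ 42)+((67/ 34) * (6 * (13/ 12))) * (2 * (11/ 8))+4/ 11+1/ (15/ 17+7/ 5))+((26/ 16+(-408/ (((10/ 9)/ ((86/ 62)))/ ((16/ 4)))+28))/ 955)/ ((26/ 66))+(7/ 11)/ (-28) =130499088736607/ 3909397091600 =33.38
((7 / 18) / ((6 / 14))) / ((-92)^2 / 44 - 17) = 539 / 104166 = 0.01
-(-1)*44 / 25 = 44 / 25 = 1.76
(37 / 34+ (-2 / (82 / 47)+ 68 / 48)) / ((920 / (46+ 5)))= 11363 / 150880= 0.08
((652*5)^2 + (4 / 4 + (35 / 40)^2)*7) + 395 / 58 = 19724861179 / 1856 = 10627619.17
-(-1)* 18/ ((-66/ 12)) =-36/ 11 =-3.27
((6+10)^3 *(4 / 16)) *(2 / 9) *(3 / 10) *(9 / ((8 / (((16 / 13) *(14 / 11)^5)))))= 3304390656 / 10468315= 315.66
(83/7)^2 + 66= 10123/49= 206.59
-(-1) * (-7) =-7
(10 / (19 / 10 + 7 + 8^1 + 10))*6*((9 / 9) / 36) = 50 / 807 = 0.06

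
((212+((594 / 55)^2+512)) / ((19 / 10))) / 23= 42032 / 2185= 19.24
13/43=0.30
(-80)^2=6400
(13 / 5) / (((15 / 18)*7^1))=78 / 175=0.45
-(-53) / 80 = 53 / 80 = 0.66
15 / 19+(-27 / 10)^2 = 15351 / 1900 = 8.08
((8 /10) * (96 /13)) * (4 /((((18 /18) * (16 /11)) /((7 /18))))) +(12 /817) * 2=1011224 /159315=6.35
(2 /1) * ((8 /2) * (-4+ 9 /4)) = -14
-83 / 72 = -1.15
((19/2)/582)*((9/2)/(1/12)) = 171/194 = 0.88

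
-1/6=-0.17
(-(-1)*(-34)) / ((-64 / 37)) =19.66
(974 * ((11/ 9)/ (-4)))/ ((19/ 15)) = -26785/ 114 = -234.96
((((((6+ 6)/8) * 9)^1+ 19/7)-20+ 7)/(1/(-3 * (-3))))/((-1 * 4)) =-7.23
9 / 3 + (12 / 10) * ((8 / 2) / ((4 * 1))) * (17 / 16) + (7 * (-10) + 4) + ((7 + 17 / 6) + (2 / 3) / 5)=-51.76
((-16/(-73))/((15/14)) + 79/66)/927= 0.00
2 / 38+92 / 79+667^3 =445408187290 / 1501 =296740964.22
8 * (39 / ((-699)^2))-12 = -1954300 / 162867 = -12.00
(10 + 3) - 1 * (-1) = 14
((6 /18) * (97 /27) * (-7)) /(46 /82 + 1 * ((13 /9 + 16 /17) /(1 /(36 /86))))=-20350309 /3786183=-5.37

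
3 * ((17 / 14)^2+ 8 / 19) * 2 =21177 / 1862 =11.37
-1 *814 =-814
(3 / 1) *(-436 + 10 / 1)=-1278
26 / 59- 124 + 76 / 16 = -28039 / 236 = -118.81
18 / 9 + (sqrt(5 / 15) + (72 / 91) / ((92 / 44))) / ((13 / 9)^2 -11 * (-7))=27 * sqrt(3) / 6406 + 13439834 / 6703879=2.01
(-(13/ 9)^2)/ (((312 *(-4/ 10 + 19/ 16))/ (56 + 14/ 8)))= -715/ 1458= -0.49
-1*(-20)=20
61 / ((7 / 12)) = 732 / 7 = 104.57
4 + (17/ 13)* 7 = 171/ 13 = 13.15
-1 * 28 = -28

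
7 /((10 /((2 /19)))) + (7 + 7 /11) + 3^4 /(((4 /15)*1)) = 1301903 /4180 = 311.46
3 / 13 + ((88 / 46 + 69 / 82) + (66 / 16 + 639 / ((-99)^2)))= 766343503 / 106800408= 7.18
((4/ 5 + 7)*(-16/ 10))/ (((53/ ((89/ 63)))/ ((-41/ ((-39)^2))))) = 29192/ 3255525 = 0.01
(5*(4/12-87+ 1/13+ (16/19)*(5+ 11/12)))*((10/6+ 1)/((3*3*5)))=-24.18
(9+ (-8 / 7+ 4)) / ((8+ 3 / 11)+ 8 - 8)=913 / 637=1.43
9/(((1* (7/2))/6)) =108/7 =15.43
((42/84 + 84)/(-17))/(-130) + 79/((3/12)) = 107453/340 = 316.04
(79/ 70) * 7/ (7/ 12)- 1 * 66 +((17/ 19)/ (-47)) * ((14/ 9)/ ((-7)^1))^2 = -132805768/ 2531655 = -52.46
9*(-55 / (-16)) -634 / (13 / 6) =-54429 / 208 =-261.68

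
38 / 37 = 1.03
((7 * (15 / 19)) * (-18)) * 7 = -13230 / 19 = -696.32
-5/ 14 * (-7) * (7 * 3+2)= 115/ 2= 57.50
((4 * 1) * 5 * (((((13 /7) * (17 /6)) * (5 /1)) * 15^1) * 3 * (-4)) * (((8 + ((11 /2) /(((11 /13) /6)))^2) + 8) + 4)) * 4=-4086732000 /7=-583818857.14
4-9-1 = -6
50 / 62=25 / 31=0.81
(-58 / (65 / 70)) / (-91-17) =203 / 351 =0.58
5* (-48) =-240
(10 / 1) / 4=5 / 2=2.50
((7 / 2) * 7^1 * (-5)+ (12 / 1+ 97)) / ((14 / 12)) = -81 / 7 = -11.57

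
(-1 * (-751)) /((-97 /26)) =-19526 /97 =-201.30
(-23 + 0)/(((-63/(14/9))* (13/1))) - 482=-507500/1053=-481.96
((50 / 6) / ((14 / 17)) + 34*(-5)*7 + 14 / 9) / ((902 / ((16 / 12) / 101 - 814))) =2615578373 / 2459754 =1063.35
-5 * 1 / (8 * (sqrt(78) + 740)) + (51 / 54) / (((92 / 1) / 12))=5 * sqrt(78) / 4380176 + 9244049 / 75558036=0.12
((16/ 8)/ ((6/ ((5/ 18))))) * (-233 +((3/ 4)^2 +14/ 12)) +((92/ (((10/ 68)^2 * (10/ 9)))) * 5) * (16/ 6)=3306584983/ 64800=51027.55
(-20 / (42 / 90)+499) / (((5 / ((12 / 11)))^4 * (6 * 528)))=229896 / 704598125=0.00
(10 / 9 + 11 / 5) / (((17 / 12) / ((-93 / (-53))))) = 18476 / 4505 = 4.10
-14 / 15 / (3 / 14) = -196 / 45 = -4.36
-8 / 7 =-1.14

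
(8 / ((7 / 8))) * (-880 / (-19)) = 56320 / 133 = 423.46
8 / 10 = 4 / 5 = 0.80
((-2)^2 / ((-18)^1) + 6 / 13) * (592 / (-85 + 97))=4144 / 351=11.81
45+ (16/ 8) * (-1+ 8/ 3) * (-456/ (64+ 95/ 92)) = 21.63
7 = 7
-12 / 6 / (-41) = 2 / 41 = 0.05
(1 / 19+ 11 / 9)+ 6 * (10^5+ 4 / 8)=102600731 / 171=600004.27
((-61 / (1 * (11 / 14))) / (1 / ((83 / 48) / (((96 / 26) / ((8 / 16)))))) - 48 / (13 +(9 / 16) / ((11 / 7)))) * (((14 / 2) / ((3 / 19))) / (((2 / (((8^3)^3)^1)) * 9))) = -45230191944663040 / 6284223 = -7197419942.71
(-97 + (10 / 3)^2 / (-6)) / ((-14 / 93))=82739 / 126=656.66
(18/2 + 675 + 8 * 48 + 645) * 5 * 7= 59955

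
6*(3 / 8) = 9 / 4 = 2.25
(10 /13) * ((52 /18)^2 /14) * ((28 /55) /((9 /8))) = 1664 /8019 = 0.21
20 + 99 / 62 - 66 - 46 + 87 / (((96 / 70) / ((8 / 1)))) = 12930 / 31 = 417.10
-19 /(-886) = 19 /886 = 0.02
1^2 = 1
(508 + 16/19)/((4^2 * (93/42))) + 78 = 108803/1178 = 92.36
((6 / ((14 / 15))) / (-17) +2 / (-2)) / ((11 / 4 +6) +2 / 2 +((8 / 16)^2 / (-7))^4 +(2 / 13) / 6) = -561619968 / 3983739863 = -0.14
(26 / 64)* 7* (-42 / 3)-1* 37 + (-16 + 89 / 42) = -30473 / 336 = -90.69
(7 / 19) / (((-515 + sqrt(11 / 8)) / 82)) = -2364880 / 40313991-1148 *sqrt(22) / 40313991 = -0.06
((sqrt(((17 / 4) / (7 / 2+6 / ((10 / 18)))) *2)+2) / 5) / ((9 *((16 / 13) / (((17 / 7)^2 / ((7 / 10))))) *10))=289 *sqrt(12155) / 2716560+3757 / 123480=0.04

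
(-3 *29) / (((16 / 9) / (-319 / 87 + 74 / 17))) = -9135 / 272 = -33.58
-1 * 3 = -3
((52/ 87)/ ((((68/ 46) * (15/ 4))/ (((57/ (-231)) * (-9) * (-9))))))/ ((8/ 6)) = -306774/ 189805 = -1.62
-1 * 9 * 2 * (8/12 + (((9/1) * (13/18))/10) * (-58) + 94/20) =582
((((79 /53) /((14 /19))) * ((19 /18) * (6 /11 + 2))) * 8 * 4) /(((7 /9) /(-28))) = -3650432 /583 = -6261.46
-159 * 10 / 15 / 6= -53 / 3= -17.67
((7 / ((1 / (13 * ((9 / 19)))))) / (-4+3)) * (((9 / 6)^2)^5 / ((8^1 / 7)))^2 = -109741.68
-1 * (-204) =204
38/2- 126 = -107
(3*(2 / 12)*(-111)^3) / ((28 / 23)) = -31455513 / 56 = -561705.59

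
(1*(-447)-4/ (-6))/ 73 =-1339/ 219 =-6.11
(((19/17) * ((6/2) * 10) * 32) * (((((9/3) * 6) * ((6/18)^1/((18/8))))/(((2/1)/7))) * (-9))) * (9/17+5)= -144023040/289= -498349.62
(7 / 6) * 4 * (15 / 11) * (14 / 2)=490 / 11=44.55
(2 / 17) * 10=20 / 17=1.18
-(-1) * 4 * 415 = 1660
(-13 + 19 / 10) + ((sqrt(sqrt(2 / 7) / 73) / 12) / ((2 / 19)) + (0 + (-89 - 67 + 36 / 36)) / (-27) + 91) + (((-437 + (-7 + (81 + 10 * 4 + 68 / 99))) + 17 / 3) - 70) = -893987 / 2970 + 19 * 2^(1 / 4) * 7^(3 / 4) * sqrt(73) / 12264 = -300.94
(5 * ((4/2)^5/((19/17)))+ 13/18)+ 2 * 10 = 56047/342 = 163.88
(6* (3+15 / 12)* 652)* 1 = 16626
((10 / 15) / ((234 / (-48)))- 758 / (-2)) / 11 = 44327 / 1287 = 34.44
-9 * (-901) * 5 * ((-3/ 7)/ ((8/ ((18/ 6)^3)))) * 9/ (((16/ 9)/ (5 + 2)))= -266015745/ 128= -2078248.01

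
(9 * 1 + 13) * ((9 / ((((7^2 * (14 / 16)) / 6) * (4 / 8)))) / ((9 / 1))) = 2112 / 343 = 6.16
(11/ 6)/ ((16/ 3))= 11/ 32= 0.34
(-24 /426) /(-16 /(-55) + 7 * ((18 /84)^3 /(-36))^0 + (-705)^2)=-0.00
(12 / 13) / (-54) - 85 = -9947 / 117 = -85.02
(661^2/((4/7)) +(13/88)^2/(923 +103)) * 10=7646117.50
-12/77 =-0.16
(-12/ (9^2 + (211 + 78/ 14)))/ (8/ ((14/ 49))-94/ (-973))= -40866/ 28472527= -0.00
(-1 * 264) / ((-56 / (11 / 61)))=363 / 427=0.85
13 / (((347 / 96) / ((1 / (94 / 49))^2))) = 749112 / 766523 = 0.98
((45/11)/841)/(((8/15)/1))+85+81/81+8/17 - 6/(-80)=68060997/786335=86.55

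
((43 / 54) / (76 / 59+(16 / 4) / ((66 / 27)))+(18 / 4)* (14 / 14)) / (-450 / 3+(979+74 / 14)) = 3423847 / 598553280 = 0.01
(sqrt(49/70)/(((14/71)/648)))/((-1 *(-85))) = 11502 *sqrt(70)/2975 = 32.35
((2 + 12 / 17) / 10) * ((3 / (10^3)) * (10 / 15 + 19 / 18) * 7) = 4991 / 510000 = 0.01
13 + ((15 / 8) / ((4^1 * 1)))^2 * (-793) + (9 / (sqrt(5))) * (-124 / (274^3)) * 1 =-165113 / 1024 - 279 * sqrt(5) / 25713530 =-161.24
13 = 13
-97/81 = -1.20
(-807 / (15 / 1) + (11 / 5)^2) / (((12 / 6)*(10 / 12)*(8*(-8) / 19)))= 8721 / 1000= 8.72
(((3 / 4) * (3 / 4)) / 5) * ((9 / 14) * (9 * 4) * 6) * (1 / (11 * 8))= 2187 / 12320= 0.18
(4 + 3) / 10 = 7 / 10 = 0.70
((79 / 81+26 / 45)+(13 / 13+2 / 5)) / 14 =598 / 2835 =0.21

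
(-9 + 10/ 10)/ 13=-8/ 13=-0.62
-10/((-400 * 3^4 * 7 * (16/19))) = 19/362880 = 0.00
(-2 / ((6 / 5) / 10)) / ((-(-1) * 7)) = -50 / 21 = -2.38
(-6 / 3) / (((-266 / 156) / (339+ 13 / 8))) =106275 / 266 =399.53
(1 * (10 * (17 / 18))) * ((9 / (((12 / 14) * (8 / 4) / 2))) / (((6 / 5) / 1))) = 2975 / 36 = 82.64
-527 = -527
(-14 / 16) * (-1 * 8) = 7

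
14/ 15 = 0.93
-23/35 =-0.66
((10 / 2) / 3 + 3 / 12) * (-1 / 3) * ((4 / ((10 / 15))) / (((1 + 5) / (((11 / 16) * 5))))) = -1265 / 576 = -2.20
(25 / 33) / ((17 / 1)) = 25 / 561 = 0.04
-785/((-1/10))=7850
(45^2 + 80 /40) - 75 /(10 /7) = 3949 /2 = 1974.50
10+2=12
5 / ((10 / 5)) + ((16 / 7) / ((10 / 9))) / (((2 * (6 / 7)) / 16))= 217 / 10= 21.70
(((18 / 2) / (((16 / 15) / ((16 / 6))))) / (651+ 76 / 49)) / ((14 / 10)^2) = 45 / 2558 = 0.02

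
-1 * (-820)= 820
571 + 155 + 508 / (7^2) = 736.37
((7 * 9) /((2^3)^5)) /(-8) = -63 /262144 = -0.00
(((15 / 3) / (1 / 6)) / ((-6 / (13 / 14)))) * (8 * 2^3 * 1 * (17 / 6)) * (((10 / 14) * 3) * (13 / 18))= -574600 / 441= -1302.95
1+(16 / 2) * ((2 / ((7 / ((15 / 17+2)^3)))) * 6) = 1618385 / 4913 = 329.41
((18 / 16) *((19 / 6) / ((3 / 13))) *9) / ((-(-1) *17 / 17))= 2223 / 16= 138.94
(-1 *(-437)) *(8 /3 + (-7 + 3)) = -1748 /3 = -582.67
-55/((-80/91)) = 1001/16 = 62.56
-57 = -57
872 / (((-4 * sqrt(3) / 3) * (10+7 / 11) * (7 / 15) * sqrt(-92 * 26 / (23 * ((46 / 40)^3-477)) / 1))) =-1199 * sqrt(1483494870) / 283920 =-162.65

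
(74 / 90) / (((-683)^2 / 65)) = 481 / 4198401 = 0.00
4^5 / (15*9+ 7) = 512 / 71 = 7.21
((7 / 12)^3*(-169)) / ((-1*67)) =57967 / 115776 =0.50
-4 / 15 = -0.27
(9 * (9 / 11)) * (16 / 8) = 162 / 11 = 14.73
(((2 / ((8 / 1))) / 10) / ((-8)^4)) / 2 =1 / 327680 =0.00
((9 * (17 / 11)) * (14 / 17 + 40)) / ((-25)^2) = 6246 / 6875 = 0.91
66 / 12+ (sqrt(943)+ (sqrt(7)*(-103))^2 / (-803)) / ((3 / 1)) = -122027 / 4818+ sqrt(943) / 3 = -15.09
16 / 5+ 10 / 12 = 121 / 30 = 4.03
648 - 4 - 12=632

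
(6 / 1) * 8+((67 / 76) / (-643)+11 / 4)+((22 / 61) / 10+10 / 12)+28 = 1780029007 / 22357110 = 79.62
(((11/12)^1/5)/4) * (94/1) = 4.31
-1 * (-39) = 39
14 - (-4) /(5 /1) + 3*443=6719 /5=1343.80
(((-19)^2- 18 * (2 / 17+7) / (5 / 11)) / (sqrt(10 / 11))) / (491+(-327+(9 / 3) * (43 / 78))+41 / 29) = 2536079 * sqrt(110) / 53536825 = 0.50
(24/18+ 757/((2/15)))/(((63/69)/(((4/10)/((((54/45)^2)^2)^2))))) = 61224921875/105815808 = 578.60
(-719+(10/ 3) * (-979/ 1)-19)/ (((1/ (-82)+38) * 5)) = -984328/ 46725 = -21.07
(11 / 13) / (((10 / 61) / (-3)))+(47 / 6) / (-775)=-468328 / 30225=-15.49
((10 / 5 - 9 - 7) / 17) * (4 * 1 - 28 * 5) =112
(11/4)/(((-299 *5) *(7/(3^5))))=-0.06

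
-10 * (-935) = 9350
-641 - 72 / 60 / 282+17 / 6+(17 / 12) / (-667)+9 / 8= -2396498303 / 3761880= -637.05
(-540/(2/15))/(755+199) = -225/53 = -4.25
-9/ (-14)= 9/ 14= 0.64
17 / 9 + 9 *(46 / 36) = 241 / 18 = 13.39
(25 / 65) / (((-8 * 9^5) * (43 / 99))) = -0.00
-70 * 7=-490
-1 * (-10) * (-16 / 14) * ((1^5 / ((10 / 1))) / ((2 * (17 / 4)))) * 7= -16 / 17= -0.94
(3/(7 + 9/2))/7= 6/161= 0.04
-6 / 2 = -3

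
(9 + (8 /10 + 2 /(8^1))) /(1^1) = 201 /20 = 10.05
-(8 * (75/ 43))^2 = -360000/ 1849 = -194.70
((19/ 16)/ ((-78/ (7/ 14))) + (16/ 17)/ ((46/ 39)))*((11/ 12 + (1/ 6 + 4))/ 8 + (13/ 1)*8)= 7747939535/ 93689856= 82.70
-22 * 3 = -66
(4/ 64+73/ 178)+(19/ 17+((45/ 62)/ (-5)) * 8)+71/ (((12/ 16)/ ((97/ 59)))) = 20730321167/ 132829296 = 156.07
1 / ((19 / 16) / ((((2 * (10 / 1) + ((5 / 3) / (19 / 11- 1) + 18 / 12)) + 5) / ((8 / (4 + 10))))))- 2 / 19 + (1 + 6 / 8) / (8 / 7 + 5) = 417743 / 9804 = 42.61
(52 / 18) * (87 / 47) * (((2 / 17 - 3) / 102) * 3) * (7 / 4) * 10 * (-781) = 6195.97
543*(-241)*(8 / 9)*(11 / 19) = -3838648 / 57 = -67344.70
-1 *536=-536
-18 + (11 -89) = -96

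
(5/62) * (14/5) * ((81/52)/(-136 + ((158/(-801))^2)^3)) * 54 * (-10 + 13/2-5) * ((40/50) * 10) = 68737042312162398274653/7237838148520343567788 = 9.50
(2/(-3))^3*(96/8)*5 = -160/9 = -17.78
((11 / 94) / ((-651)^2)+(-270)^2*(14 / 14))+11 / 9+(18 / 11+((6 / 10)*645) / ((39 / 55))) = 418417224974117 / 5696733042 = 73448.63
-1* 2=-2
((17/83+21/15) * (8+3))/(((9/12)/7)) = 164.76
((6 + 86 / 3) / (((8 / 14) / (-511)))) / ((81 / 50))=-4650100 / 243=-19136.21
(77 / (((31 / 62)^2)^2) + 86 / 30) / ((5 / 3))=18523 / 25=740.92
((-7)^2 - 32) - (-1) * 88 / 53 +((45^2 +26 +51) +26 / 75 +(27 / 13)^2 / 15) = 2121.29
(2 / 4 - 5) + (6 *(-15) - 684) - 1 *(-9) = -1539 / 2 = -769.50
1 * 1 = 1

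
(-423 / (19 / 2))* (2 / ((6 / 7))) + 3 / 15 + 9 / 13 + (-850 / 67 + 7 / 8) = -76002273 / 661960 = -114.81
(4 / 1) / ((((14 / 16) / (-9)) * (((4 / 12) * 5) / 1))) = -864 / 35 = -24.69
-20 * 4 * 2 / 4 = -40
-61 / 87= -0.70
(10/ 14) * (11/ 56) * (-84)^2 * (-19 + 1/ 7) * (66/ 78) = -15796.48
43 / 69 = 0.62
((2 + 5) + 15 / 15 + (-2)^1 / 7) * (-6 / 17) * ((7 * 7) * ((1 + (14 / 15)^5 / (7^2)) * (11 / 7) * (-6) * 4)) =271163552 / 53125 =5104.26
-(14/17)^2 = -196/289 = -0.68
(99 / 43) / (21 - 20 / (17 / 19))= -1683 / 989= -1.70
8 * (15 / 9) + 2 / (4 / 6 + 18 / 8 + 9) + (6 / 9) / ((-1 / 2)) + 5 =2455 / 143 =17.17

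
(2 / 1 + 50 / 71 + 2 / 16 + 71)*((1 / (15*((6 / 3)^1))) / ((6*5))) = 8387 / 102240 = 0.08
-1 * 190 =-190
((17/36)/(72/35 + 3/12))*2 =70/171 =0.41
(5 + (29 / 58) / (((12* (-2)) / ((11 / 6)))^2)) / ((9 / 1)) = 207481 / 373248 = 0.56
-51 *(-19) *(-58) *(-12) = 674424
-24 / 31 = -0.77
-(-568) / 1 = 568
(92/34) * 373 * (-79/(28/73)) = -49475093/238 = -207878.54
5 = 5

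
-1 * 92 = -92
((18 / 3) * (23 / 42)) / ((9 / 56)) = 184 / 9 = 20.44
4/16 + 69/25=301/100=3.01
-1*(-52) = 52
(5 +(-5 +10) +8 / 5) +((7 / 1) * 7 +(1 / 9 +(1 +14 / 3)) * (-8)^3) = -130393 / 45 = -2897.62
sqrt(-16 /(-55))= 4 *sqrt(55) /55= 0.54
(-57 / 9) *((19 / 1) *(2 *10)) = -7220 / 3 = -2406.67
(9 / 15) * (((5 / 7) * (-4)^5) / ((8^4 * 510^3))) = -1 / 1238076000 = -0.00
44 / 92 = 11 / 23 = 0.48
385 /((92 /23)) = 385 /4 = 96.25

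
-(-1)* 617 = 617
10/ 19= 0.53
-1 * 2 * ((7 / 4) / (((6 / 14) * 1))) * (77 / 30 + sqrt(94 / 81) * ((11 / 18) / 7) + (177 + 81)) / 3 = -383033 / 540 - 77 * sqrt(94) / 2916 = -709.58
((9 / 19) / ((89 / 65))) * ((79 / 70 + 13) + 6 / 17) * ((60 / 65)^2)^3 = 12187293696 / 3932364163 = 3.10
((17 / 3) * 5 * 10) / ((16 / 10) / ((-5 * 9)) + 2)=1875 / 13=144.23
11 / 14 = 0.79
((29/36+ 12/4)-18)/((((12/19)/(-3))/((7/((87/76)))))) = 1291297/3132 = 412.29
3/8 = 0.38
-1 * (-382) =382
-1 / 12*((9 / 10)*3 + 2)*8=-47 / 15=-3.13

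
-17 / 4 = -4.25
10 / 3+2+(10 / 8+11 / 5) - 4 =287 / 60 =4.78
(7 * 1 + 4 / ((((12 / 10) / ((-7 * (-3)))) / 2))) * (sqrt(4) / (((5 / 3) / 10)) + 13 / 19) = 35427 / 19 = 1864.58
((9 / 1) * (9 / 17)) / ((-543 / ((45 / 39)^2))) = -6075 / 520013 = -0.01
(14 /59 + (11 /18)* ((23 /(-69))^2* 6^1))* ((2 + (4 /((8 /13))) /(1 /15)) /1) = 204373 /3186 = 64.15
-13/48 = -0.27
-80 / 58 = -40 / 29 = -1.38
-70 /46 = -35 /23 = -1.52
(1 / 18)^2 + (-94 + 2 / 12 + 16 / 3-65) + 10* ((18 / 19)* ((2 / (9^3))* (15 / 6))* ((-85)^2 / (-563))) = -534883901 / 3465828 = -154.33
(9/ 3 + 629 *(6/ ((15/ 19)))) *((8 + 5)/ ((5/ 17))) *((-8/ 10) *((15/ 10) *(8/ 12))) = -21142628/ 125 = -169141.02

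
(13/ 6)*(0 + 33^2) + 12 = 4743/ 2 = 2371.50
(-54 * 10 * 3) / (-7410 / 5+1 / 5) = 8100 / 7409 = 1.09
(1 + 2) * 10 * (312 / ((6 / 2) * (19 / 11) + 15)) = 17160 / 37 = 463.78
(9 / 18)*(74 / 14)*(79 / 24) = 2923 / 336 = 8.70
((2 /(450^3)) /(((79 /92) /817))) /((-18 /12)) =-37582 /2699578125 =-0.00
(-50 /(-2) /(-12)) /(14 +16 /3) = -25 /232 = -0.11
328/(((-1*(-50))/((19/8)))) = 779/50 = 15.58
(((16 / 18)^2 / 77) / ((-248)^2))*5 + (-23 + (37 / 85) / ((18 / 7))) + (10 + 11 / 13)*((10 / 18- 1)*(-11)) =399968077471 / 13246202970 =30.19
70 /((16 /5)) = 21.88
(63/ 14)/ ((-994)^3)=-9/ 1964215568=-0.00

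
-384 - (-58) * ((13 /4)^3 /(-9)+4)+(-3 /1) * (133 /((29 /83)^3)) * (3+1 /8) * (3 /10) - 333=-66559165387 /7024032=-9475.92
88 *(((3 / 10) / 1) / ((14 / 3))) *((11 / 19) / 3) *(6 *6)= 26136 / 665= 39.30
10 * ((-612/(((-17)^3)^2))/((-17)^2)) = -360/410338673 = -0.00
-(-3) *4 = 12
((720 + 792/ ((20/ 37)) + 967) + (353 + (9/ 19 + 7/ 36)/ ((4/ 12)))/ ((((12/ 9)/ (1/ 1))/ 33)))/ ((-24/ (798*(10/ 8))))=-127026263/ 256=-496196.34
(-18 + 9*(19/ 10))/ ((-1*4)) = 9/ 40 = 0.22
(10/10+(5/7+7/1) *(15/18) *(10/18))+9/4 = 191/28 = 6.82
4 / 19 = 0.21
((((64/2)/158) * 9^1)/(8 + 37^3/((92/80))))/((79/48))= 13248/526971317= 0.00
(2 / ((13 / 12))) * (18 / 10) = 216 / 65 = 3.32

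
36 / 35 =1.03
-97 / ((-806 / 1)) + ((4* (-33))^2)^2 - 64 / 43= 10522022357195 / 34658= 303595774.63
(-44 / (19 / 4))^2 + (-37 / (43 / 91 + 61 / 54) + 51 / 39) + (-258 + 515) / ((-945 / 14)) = 300338726039 / 4987978515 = 60.21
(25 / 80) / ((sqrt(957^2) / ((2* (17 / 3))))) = 85 / 22968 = 0.00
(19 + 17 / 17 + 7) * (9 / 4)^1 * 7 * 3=5103 / 4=1275.75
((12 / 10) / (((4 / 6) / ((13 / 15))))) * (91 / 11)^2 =322959 / 3025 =106.76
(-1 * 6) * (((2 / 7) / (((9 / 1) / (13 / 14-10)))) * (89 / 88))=11303 / 6468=1.75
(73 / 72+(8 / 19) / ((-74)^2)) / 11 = 1898947 / 20600712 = 0.09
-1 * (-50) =50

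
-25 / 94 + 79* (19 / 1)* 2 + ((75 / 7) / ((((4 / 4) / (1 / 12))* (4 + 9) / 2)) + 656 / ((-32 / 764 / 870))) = -58265306376 / 4277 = -13622938.13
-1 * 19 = -19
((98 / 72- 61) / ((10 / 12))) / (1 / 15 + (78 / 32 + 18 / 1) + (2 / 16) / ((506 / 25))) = -3.49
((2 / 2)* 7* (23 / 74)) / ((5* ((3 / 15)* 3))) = 161 / 222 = 0.73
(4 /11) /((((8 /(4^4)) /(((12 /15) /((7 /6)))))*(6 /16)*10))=4096 /1925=2.13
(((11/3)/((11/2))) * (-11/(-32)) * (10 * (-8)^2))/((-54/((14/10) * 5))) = -1540/81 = -19.01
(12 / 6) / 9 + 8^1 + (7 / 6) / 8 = 1205 / 144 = 8.37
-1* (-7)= 7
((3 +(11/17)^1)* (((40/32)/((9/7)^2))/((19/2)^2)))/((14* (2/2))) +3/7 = 0.43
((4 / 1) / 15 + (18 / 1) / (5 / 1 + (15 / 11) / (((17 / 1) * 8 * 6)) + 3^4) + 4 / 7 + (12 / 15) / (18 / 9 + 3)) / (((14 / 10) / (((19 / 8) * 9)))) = 122331381 / 6636070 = 18.43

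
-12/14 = -6/7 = -0.86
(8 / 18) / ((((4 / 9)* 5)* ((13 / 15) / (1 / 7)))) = 3 / 91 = 0.03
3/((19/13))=39/19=2.05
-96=-96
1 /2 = 0.50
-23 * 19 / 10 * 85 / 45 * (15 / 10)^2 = -7429 / 40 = -185.72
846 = 846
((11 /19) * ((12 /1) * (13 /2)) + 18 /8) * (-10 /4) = -18015 /152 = -118.52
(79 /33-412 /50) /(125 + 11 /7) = -33761 /730950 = -0.05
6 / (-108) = -1 / 18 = -0.06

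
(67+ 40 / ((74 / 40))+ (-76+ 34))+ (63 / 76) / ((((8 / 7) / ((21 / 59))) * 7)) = 61928151 / 1327264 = 46.66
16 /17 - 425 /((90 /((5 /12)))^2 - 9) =739127 /792999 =0.93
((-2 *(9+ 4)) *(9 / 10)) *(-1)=117 / 5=23.40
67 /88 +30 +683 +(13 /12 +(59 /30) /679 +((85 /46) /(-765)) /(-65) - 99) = 495118807133 /803963160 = 615.85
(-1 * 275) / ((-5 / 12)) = 660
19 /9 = 2.11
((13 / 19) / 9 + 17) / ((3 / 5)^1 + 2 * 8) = 1.03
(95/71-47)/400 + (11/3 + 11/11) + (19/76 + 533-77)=19630187/42600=460.80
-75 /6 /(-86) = 0.15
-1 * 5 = -5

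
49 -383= -334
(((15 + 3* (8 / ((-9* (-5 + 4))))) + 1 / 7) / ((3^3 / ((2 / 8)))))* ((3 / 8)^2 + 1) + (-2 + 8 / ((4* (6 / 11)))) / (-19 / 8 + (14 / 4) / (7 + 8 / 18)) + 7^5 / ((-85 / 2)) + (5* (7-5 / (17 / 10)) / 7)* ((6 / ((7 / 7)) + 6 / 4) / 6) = -2472301386509 / 6298508160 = -392.52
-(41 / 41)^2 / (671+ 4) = -1 / 675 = -0.00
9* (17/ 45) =17/ 5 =3.40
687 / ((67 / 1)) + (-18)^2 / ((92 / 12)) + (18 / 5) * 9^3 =20625627 / 7705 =2676.91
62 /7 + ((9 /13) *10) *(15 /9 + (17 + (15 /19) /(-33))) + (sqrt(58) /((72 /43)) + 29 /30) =43 *sqrt(58) /72 + 79245871 /570570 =143.44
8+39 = 47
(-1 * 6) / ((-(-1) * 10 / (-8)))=24 / 5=4.80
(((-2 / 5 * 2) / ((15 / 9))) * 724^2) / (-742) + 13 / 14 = 6307337 / 18550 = 340.02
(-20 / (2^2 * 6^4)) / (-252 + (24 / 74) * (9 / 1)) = 185 / 11943936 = 0.00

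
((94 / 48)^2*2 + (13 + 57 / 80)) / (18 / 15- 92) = -30791 / 130752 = -0.24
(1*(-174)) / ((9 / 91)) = -5278 / 3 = -1759.33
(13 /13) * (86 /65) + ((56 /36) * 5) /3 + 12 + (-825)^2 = 1194524807 /1755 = 680640.92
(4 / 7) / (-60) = -1 / 105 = -0.01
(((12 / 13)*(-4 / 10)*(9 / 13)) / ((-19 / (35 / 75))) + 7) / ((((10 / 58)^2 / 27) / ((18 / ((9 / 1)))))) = 12727.33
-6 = -6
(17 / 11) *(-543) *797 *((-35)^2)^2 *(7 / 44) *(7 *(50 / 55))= -2704863379509375 / 2662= -1016101945721.03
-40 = -40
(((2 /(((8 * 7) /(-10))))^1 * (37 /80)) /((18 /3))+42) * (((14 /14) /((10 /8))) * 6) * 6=1208.81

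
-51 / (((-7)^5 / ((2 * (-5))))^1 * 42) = -85 / 117649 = -0.00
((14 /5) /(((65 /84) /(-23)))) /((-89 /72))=67.33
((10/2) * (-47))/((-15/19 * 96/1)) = 893/288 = 3.10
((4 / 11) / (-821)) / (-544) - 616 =-756581055 / 1228216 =-616.00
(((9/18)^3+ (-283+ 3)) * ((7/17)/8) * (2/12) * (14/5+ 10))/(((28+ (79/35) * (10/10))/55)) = -6034105/108018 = -55.86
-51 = -51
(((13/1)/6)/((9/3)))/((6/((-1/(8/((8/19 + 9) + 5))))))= -1781/8208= -0.22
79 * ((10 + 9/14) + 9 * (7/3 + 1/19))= 674897/266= 2537.21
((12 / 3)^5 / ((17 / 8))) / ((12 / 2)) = 4096 / 51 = 80.31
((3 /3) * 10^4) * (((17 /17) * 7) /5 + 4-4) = 14000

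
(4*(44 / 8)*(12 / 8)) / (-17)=-33 / 17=-1.94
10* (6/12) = 5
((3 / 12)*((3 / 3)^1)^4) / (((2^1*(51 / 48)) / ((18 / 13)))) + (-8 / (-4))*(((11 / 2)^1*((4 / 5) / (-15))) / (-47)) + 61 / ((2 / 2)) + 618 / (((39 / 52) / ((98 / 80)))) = 1070.58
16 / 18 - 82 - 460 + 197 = -3097 / 9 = -344.11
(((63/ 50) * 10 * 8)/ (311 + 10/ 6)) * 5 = 108/ 67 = 1.61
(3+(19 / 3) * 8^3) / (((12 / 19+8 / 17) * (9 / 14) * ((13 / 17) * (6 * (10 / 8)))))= 28789313 / 36045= 798.70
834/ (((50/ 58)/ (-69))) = -1668834/ 25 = -66753.36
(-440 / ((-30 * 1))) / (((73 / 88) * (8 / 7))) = 3388 / 219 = 15.47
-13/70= -0.19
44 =44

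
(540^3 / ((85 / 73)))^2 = 5285283291855360000 / 289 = 18288177480468373.70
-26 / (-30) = 0.87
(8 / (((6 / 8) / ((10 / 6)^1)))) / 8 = 20 / 9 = 2.22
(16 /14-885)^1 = -6187 /7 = -883.86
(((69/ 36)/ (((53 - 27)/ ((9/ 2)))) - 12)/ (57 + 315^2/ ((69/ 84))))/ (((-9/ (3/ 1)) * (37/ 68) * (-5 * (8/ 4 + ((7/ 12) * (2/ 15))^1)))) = -55821/ 9804614534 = -0.00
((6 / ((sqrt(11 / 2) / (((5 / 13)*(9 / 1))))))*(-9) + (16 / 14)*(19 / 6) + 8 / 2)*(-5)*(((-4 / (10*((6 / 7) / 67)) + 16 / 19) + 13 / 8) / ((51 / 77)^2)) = 1112331220 / 444771- 122512005*sqrt(22) / 21964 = -23661.55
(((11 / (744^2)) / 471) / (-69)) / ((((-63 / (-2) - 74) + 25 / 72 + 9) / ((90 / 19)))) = 5 / 57230060132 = 0.00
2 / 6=1 / 3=0.33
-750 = -750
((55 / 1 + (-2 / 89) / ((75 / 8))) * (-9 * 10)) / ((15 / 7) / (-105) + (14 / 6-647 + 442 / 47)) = 15218136486 / 1953180205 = 7.79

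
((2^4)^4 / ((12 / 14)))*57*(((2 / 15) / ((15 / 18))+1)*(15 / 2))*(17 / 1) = 644569497.60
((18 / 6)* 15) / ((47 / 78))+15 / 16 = 56865 / 752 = 75.62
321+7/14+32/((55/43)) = 38117/110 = 346.52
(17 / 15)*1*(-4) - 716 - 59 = -11693 / 15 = -779.53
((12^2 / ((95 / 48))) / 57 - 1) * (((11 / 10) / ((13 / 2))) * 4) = 21956 / 117325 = 0.19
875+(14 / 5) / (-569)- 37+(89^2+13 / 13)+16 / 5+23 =4999345 / 569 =8786.20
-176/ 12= -44/ 3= -14.67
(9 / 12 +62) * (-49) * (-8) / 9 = 24598 / 9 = 2733.11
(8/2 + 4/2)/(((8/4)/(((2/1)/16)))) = 3/8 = 0.38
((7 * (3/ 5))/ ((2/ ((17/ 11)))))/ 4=357/ 440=0.81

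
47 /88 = 0.53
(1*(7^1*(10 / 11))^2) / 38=1.07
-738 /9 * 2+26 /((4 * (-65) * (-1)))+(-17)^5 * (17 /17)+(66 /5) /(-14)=-99401529 /70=-1420021.84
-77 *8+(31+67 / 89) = -51998 / 89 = -584.25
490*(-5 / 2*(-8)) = 9800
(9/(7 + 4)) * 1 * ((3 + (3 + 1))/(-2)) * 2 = -63/11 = -5.73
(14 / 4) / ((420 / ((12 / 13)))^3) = 1 / 26913250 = 0.00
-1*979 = -979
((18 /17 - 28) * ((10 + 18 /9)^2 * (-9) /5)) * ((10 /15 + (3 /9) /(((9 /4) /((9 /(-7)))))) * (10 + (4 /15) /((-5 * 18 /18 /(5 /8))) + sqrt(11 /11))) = 3099744 /85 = 36467.58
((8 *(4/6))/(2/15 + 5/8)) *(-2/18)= -640/819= -0.78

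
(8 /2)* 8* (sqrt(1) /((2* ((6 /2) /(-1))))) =-16 /3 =-5.33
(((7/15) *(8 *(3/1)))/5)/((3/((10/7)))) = 16/15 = 1.07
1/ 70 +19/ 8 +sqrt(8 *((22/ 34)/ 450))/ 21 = 2 *sqrt(187)/ 5355 +669/ 280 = 2.39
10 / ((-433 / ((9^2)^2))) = -65610 / 433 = -151.52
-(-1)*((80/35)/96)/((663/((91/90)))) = 1/27540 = 0.00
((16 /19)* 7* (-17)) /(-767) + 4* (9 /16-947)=-220671323 /58292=-3785.62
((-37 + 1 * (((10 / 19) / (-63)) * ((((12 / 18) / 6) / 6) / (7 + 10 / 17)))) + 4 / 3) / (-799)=148699804 / 3331151649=0.04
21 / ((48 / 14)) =49 / 8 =6.12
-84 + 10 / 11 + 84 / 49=-6266 / 77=-81.38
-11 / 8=-1.38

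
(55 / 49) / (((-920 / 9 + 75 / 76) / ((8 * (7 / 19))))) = -288 / 8813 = -0.03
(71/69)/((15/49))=3479/1035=3.36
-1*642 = -642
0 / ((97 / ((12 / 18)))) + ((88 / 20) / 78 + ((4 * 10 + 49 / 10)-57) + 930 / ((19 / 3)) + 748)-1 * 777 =783967 / 7410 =105.80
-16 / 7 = -2.29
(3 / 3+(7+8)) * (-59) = -944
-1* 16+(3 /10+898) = 8823 /10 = 882.30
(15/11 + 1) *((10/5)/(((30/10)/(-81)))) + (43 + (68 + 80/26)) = -1939/143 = -13.56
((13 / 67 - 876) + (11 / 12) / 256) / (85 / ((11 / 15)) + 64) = -1982872661 / 407325696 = -4.87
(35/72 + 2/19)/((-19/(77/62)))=-62293/1611504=-0.04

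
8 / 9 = 0.89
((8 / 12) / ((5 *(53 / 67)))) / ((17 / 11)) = 1474 / 13515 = 0.11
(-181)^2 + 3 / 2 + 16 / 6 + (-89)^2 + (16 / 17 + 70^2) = 4649885 / 102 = 45587.11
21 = 21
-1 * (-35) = 35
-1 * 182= -182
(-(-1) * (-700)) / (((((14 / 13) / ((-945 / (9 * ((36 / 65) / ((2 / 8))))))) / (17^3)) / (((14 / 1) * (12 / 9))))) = 25427845625 / 9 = 2825316180.56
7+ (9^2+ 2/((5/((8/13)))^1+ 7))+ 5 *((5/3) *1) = 35017/363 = 96.47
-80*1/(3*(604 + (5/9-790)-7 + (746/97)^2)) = 141135/705484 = 0.20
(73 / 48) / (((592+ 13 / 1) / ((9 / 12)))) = 0.00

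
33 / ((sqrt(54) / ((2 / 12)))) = 11*sqrt(6) / 36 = 0.75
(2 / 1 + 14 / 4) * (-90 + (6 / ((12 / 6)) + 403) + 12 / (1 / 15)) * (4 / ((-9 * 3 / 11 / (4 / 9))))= -480128 / 243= -1975.84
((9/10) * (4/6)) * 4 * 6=72/5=14.40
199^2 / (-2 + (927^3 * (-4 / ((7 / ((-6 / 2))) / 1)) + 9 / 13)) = 3603691 / 124269285229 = 0.00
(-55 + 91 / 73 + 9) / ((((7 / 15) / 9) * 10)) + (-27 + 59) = -55505 / 1022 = -54.31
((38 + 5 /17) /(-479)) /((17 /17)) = -651 /8143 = -0.08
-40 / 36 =-10 / 9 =-1.11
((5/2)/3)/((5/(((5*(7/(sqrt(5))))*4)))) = 10.43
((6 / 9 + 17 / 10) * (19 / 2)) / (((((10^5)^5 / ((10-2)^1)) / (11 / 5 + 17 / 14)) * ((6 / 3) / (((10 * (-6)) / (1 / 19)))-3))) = -0.00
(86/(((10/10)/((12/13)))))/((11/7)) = 7224/143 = 50.52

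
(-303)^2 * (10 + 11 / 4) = 4682259 / 4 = 1170564.75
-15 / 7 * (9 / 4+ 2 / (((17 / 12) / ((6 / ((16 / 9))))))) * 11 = -78705 / 476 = -165.35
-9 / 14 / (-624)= 3 / 2912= 0.00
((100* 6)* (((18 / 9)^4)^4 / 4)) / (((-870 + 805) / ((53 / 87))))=-34734080 / 377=-92132.84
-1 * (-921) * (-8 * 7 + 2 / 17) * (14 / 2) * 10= -61246500 / 17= -3602735.29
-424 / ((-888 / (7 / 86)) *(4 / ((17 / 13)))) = 6307 / 496392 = 0.01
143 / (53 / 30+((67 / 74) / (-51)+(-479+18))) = -1349205 / 4333034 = -0.31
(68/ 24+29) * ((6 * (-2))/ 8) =-191/ 4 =-47.75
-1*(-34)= 34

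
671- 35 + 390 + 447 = 1473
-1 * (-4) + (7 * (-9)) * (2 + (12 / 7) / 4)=-149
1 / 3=0.33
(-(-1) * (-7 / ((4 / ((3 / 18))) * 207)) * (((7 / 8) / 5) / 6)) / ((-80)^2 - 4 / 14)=-343 / 53413551360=-0.00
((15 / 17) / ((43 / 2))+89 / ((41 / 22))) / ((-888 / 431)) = -77177446 / 3326781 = -23.20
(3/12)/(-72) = -0.00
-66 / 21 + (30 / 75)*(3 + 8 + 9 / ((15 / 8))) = 556 / 175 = 3.18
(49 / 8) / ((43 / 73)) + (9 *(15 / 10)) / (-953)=3404237 / 327832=10.38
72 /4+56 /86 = 802 /43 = 18.65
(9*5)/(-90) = -1/2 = -0.50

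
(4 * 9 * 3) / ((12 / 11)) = 99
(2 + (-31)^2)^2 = 927369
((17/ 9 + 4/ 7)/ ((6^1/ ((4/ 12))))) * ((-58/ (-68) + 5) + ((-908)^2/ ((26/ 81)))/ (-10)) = -17596546399/ 501228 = -35106.87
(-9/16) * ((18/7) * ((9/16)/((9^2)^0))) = -729/896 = -0.81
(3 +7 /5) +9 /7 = 199 /35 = 5.69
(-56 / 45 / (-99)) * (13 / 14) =52 / 4455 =0.01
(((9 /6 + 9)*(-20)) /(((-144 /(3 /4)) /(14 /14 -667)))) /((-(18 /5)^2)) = 32375 /576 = 56.21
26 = 26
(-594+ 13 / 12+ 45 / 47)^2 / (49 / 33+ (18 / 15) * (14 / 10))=4379015073125 / 39549936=110721.17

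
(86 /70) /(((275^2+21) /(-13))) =-559 /2647610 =-0.00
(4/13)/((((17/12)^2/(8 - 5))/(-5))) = -8640/3757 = -2.30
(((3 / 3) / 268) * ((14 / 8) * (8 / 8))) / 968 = 7 / 1037696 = 0.00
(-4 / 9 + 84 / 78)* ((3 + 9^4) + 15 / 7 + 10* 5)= 3427162 / 819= 4184.57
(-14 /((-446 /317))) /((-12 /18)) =-6657 /446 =-14.93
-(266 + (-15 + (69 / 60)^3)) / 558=-224463 / 496000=-0.45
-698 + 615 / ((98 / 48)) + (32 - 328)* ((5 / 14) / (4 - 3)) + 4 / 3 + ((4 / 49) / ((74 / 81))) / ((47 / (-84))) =-128152954 / 255633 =-501.32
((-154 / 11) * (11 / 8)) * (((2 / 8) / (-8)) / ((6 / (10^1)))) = 385 / 384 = 1.00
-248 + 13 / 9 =-2219 / 9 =-246.56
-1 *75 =-75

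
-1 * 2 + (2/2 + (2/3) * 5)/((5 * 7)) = -197/105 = -1.88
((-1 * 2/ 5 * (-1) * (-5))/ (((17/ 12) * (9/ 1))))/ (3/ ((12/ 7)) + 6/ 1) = -32/ 1581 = -0.02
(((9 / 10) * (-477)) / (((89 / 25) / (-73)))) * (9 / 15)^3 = 8461503 / 4450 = 1901.46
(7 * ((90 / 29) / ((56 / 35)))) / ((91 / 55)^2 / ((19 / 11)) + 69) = 8229375 / 42781496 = 0.19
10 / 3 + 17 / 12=19 / 4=4.75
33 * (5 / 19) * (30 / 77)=450 / 133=3.38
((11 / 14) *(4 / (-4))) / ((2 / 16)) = -6.29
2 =2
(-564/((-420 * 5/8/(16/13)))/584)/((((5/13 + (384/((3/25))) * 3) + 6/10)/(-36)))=-423/24913805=-0.00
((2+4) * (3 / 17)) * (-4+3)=-18 / 17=-1.06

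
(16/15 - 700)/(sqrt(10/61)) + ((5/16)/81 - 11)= -5242 * sqrt(610)/75 - 14251/1296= -1737.23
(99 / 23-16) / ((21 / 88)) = -23672 / 483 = -49.01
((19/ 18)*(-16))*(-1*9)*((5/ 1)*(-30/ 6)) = -3800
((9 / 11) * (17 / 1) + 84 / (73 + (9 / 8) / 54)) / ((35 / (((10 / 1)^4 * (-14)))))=-464493600 / 7711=-60237.79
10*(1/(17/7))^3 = 3430/4913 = 0.70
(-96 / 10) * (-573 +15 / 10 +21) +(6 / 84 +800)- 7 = 425451 / 70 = 6077.87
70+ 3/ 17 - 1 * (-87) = 2672/ 17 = 157.18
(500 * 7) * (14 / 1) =49000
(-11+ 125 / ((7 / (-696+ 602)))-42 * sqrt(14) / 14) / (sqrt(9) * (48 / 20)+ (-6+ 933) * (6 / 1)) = -59135 / 194922-5 * sqrt(14) / 9282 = -0.31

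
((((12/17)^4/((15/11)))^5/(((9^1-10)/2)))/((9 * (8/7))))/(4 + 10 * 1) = -35289830849546085728256/12700723145773664132505003125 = -0.00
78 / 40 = 39 / 20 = 1.95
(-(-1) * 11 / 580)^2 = 121 / 336400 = 0.00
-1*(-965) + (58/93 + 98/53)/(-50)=118906031/123225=964.95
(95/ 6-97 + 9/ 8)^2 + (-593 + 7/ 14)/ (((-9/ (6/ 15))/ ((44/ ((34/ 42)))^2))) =14016554017/ 166464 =84201.71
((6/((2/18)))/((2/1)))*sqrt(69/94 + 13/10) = 27*sqrt(112330)/235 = 38.51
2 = 2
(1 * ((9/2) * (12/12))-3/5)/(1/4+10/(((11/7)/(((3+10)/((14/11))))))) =26/435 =0.06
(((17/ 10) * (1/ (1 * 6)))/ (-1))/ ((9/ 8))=-34/ 135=-0.25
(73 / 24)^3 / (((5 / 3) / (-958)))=-186339143 / 11520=-16175.27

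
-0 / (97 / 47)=0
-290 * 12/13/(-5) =696/13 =53.54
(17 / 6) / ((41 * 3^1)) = 0.02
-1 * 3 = -3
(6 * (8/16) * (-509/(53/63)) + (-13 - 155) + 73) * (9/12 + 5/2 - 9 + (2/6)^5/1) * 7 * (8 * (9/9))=7915642840/12879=614616.26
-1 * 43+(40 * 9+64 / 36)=2869 / 9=318.78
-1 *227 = -227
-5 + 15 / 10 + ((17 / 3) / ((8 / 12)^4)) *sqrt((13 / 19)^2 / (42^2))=-12907 / 4256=-3.03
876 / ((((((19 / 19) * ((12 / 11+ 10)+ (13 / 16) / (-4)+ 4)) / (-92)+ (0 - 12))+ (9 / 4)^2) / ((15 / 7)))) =-851051520 / 3218663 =-264.41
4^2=16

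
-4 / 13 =-0.31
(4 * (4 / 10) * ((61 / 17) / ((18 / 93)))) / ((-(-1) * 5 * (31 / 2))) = 488 / 1275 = 0.38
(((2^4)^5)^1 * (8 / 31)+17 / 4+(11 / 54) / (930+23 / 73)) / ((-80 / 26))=-159973018855247 / 1818981792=-87946.47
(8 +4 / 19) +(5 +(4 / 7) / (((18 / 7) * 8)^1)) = 9055 / 684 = 13.24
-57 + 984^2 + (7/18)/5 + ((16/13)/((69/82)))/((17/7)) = 442922307631/457470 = 968199.68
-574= -574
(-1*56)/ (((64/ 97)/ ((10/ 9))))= -3395/ 36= -94.31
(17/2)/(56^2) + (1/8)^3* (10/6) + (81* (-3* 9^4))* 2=-239990252095/75264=-3188645.99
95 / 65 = 19 / 13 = 1.46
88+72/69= 2048/23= 89.04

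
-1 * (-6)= 6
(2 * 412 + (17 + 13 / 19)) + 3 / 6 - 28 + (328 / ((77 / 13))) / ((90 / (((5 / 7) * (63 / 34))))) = 40539659 / 49742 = 815.00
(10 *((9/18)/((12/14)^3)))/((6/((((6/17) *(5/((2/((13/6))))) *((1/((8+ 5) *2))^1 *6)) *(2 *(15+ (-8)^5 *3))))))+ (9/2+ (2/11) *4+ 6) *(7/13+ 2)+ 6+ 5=-93615343/816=-114724.69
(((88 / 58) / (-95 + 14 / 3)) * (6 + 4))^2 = 0.03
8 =8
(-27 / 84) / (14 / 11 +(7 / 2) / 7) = -33 / 182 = -0.18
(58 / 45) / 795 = 58 / 35775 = 0.00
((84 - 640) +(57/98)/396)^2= 51730574605609/167340096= 309134.37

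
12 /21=4 /7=0.57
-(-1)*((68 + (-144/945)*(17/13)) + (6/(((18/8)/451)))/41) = 44196/455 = 97.13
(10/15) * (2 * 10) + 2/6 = 41/3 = 13.67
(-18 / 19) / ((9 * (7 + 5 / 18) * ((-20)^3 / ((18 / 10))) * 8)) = 81 / 199120000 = 0.00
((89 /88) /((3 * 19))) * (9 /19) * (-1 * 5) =-1335 /31768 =-0.04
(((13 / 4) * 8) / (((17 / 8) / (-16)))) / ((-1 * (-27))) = -3328 / 459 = -7.25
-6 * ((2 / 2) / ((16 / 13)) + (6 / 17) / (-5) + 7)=-31587 / 680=-46.45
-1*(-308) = 308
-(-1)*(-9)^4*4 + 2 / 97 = 2545670 / 97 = 26244.02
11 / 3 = 3.67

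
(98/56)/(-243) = -7/972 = -0.01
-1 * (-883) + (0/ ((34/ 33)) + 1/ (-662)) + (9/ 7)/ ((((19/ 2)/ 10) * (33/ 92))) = 858843575/ 968506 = 886.77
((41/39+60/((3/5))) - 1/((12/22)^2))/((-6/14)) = -320033/1404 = -227.94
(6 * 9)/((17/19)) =1026/17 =60.35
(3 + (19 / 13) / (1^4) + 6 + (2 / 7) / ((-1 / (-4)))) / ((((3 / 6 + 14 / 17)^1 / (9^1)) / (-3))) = -107712 / 455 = -236.73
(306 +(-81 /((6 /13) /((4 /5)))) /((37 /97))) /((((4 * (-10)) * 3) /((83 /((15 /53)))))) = 1403281 /9250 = 151.71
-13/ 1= -13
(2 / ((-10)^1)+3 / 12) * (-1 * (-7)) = 0.35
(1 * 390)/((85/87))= 6786/17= 399.18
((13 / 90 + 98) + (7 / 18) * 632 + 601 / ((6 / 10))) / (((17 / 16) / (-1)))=-1266.44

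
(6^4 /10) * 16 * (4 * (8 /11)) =331776 /55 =6032.29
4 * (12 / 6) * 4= 32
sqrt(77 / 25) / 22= sqrt(77) / 110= 0.08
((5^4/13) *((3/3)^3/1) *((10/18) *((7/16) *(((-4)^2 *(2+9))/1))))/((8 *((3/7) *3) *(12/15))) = 8421875/33696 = 249.94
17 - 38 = -21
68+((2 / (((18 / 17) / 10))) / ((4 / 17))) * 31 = 46019 / 18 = 2556.61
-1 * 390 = -390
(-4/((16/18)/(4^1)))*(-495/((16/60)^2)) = 1002375/8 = 125296.88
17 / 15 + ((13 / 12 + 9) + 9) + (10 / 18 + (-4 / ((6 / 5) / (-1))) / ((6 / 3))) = 4039 / 180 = 22.44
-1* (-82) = 82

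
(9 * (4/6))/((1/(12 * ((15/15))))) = 72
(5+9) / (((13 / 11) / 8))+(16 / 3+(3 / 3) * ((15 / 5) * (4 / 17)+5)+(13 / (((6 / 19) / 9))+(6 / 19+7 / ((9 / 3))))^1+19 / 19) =12092051 / 25194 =479.96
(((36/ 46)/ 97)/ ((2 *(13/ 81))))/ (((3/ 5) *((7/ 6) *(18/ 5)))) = 2025/ 203021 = 0.01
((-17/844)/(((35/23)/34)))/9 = -0.05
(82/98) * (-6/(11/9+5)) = -1107/1372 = -0.81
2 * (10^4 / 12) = 5000 / 3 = 1666.67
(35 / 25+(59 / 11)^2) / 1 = 18252 / 605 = 30.17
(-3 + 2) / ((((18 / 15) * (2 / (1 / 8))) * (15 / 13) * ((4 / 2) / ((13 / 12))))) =-169 / 6912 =-0.02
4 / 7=0.57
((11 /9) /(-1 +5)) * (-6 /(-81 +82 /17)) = 187 /7770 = 0.02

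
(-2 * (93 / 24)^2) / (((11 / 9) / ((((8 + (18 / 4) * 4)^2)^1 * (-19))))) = 27771939 / 88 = 315590.22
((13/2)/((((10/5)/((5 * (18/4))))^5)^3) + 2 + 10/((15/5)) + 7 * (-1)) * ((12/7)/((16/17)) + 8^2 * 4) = 252715171687794588662458927295/25769803776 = 9806639347527897476.78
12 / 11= 1.09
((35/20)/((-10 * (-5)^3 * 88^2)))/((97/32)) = 7/117370000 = 0.00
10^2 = 100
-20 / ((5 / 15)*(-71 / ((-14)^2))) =11760 / 71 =165.63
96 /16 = 6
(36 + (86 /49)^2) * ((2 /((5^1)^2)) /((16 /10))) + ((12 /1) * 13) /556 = 2.23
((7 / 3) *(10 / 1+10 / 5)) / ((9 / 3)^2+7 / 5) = 35 / 13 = 2.69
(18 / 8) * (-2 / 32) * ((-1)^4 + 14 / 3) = -0.80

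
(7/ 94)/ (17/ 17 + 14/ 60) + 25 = 43580/ 1739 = 25.06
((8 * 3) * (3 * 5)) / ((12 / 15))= 450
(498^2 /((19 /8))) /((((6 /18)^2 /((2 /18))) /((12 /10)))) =11904192 /95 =125307.28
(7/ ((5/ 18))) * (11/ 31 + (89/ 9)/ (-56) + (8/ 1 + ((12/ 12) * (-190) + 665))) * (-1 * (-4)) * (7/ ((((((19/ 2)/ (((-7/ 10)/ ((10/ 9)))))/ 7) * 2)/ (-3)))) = 69912928197/ 294500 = 237395.34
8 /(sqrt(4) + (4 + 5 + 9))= 2 /5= 0.40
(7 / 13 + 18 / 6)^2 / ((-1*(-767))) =2116 / 129623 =0.02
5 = 5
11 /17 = 0.65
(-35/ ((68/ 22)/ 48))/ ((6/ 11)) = -16940/ 17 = -996.47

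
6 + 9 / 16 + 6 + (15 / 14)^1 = 1527 / 112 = 13.63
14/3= 4.67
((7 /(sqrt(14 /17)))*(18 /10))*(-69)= -621*sqrt(238) /10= -958.03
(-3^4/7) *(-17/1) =1377/7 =196.71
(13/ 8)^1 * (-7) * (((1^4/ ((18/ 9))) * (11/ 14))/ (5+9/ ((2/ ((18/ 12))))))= -0.38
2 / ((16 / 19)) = 19 / 8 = 2.38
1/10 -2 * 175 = -3499/10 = -349.90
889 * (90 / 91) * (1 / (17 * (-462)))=-1905 / 17017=-0.11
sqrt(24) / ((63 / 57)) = 38* sqrt(6) / 21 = 4.43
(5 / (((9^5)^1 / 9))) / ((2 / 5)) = 0.00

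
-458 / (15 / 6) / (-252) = 229 / 315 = 0.73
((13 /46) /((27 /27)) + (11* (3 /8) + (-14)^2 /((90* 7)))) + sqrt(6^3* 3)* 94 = 39071 /8280 + 1692* sqrt(2) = 2397.57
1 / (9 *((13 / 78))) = 2 / 3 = 0.67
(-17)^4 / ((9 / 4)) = 334084 / 9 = 37120.44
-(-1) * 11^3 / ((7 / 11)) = 14641 / 7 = 2091.57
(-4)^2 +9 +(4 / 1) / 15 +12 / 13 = 5107 / 195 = 26.19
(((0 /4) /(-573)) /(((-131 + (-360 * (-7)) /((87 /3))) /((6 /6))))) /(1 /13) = 0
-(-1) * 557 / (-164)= -557 / 164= -3.40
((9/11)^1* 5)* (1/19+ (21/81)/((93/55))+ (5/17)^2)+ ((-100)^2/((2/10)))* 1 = 842614112195/16851879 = 50001.20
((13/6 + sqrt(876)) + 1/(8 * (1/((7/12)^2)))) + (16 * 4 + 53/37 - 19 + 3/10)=2 * sqrt(219) + 10430441/213120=78.54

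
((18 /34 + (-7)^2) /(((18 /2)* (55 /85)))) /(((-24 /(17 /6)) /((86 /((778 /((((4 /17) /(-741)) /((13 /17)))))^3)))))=0.00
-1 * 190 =-190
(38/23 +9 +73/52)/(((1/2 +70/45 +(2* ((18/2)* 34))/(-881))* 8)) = 114328251/103243504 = 1.11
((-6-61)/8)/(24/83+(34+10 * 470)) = -5561/3143568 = -0.00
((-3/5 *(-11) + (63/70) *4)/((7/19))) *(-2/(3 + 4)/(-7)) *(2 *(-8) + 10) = -6.78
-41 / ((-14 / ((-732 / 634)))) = -7503 / 2219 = -3.38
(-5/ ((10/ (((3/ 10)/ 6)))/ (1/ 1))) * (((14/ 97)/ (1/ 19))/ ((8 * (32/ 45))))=-1197/ 99328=-0.01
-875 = -875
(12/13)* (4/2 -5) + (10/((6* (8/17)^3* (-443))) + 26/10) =-9081653/44229120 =-0.21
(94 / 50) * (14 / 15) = 658 / 375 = 1.75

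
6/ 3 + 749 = 751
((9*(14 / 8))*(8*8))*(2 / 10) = 1008 / 5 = 201.60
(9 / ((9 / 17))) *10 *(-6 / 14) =-510 / 7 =-72.86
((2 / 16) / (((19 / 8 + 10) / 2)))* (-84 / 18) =-28 / 297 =-0.09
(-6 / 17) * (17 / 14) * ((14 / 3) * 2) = -4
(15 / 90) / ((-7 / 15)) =-5 / 14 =-0.36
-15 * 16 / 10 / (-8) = 3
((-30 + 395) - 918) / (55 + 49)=-553 / 104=-5.32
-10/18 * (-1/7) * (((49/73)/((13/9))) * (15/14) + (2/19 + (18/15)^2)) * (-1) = -1842007/11359530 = -0.16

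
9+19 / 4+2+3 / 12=16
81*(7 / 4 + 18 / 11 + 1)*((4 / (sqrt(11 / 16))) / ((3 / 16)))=333504*sqrt(11) / 121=9141.39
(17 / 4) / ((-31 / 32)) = -136 / 31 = -4.39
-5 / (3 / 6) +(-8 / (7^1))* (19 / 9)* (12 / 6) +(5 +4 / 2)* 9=3035 / 63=48.17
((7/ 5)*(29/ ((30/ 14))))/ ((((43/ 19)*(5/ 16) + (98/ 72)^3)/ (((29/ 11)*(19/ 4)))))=1994470128/ 27142225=73.48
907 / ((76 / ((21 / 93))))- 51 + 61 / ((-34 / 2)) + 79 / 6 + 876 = 100603405 / 120156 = 837.27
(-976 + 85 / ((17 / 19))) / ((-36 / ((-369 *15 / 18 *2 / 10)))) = -36121 / 24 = -1505.04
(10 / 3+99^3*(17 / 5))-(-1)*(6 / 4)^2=197941331 / 60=3299022.18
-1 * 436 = -436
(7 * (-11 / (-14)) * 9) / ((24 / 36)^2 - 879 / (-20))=8910 / 7991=1.12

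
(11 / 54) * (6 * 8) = 88 / 9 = 9.78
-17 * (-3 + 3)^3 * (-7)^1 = 0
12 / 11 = 1.09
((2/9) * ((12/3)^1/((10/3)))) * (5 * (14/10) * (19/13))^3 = 9410548/32955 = 285.56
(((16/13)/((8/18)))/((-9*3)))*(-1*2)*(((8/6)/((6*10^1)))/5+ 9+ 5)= 25208/8775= 2.87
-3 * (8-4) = -12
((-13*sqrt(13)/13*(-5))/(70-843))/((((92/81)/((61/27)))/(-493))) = 22.87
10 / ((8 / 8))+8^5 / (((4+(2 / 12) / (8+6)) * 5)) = 2769362 / 1685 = 1643.54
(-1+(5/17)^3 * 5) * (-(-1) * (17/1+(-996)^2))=-4253837504/4913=-865832.99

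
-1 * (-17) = 17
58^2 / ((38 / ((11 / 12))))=9251 / 114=81.15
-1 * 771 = -771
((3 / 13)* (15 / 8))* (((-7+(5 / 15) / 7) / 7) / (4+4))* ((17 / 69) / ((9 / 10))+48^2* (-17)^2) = -5804858165 / 162288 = -35768.87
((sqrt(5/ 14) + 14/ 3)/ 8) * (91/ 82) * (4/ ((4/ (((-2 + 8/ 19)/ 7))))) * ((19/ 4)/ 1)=-455/ 656 - 195 * sqrt(70)/ 18368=-0.78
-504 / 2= -252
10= 10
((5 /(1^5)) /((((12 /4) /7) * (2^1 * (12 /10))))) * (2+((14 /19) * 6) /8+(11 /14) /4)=8125 /608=13.36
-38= -38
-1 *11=-11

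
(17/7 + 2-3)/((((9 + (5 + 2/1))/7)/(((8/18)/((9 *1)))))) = 5/162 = 0.03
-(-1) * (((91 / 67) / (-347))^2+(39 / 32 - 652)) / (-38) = 17.13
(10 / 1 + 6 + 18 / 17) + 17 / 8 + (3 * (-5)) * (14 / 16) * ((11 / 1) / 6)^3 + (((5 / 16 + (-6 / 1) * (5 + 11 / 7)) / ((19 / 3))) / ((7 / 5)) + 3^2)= -520584719 / 9116352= -57.10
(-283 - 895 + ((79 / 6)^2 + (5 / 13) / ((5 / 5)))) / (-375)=469991 / 175500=2.68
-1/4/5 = -1/20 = -0.05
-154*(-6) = 924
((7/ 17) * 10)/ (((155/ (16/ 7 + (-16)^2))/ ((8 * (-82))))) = -2372096/ 527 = -4501.13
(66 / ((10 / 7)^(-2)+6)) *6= 3600 / 59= 61.02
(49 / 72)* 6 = 49 / 12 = 4.08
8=8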